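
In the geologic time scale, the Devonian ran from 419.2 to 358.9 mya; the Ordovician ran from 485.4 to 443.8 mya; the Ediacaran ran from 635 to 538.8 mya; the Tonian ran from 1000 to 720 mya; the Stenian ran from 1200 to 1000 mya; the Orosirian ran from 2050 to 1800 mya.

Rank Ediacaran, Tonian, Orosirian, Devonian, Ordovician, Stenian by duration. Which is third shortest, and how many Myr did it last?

Ediacaran, 96.2 million years

Durations: Ediacaran 96.2; Tonian 280; Orosirian 250; Devonian 60.3; Ordovician 41.6; Stenian 200 Myr.
Sorted shortest-first: Ordovician (41.6), Devonian (60.3), Ediacaran (96.2), Stenian (200), Orosirian (250), Tonian (280).
The third shortest is Ediacaran at 96.2 Myr.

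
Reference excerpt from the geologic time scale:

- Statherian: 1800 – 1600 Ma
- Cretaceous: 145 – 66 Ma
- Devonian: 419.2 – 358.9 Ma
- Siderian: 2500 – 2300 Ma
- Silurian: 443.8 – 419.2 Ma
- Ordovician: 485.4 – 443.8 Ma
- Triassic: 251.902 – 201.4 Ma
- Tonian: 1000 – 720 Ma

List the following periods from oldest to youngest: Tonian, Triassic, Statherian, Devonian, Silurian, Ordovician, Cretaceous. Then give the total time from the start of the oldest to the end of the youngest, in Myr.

Start ages (Ma): Statherian 1800, Tonian 1000, Ordovician 485.4, Silurian 443.8, Devonian 419.2, Triassic 251.902, Cretaceous 145.
Ordered oldest to youngest: Statherian, Tonian, Ordovician, Silurian, Devonian, Triassic, Cretaceous.
Span = 1800 − 66 = 1734 Myr.

Statherian, Tonian, Ordovician, Silurian, Devonian, Triassic, Cretaceous; total span 1734 Myr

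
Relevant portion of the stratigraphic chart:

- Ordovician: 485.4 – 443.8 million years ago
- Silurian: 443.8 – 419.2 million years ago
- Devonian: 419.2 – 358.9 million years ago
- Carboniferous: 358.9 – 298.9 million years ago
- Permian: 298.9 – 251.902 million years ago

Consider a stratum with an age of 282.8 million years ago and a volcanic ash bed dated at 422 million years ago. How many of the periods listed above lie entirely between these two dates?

2

The older date is 422 Ma and the younger is 282.8 Ma.
Periods with start < 422 and end > 282.8 Ma: Devonian (419.2–358.9), Carboniferous (358.9–298.9).
That is 2 complete periods.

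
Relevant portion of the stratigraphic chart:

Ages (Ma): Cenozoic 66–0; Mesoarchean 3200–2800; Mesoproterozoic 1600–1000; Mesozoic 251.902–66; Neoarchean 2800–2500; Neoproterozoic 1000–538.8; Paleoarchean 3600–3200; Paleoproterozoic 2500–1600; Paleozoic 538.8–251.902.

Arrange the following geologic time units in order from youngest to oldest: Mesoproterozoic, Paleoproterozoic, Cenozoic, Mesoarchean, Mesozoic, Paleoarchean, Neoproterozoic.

Cenozoic, Mesozoic, Neoproterozoic, Mesoproterozoic, Paleoproterozoic, Mesoarchean, Paleoarchean

Read off each span (Ma): Mesoproterozoic 1600–1000; Paleoproterozoic 2500–1600; Cenozoic 66–0; Mesoarchean 3200–2800; Mesozoic 251.902–66; Paleoarchean 3600–3200; Neoproterozoic 1000–538.8.
Larger Ma is older, so oldest→youngest is Paleoarchean, Mesoarchean, Paleoproterozoic, Mesoproterozoic, Neoproterozoic, Mesozoic, Cenozoic; reverse it for youngest→oldest.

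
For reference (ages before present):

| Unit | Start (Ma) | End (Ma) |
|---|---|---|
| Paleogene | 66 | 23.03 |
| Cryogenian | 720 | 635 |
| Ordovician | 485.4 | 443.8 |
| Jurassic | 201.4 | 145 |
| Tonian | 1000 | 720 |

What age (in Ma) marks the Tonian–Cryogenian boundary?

The Tonian ends and the Cryogenian begins at 720 Ma.

720 Ma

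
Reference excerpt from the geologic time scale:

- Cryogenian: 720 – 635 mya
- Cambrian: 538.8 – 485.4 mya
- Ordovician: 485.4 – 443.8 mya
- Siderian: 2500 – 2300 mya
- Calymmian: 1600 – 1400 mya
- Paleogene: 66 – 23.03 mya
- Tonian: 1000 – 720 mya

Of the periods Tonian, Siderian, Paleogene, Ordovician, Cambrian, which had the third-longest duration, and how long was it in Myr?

Durations: Tonian 280; Siderian 200; Paleogene 42.97; Ordovician 41.6; Cambrian 53.4 Myr.
Sorted longest-first: Tonian (280), Siderian (200), Cambrian (53.4), Paleogene (42.97), Ordovician (41.6).
The third longest is Cambrian at 53.4 Myr.

Cambrian, 53.4 million years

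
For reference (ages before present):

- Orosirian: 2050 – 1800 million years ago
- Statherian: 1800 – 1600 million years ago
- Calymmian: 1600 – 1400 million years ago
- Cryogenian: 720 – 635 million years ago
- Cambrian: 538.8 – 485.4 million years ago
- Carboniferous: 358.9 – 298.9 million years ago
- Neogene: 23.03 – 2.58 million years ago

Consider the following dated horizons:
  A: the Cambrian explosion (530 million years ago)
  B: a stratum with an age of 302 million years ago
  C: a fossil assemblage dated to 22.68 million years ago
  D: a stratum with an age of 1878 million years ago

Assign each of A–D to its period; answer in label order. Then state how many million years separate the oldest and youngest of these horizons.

A — Cambrian; B — Carboniferous; C — Neogene; D — Orosirian; span 1855.32 million years

A: 530 Ma lies in 538.8–485.4 Ma, so Cambrian.
B: 302 Ma lies in 358.9–298.9 Ma, so Carboniferous.
C: 22.68 Ma lies in 23.03–2.58 Ma, so Neogene.
D: 1878 Ma lies in 2050–1800 Ma, so Orosirian.
Oldest = 1878 Ma, youngest = 22.68 Ma → span 1855.32 Myr.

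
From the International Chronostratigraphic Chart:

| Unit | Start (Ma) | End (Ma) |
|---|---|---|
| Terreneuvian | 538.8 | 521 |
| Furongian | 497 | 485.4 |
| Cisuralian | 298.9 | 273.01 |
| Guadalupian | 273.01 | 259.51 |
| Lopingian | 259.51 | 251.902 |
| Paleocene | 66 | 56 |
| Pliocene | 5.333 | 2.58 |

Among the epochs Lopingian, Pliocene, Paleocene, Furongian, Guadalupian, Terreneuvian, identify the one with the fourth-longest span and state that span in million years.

Paleocene, 10 million years

Durations: Lopingian 7.608; Pliocene 2.753; Paleocene 10; Furongian 11.6; Guadalupian 13.5; Terreneuvian 17.8 Myr.
Sorted longest-first: Terreneuvian (17.8), Guadalupian (13.5), Furongian (11.6), Paleocene (10), Lopingian (7.608), Pliocene (2.753).
The fourth longest is Paleocene at 10 Myr.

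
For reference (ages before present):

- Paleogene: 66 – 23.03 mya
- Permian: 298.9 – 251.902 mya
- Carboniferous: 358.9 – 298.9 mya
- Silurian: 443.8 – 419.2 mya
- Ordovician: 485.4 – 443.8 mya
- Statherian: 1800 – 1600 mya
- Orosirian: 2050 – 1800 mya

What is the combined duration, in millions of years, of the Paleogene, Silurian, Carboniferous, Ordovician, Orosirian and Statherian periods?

Duration is start − end for each: (66 − 23.03) + (443.8 − 419.2) + (358.9 − 298.9) + (485.4 − 443.8) + (2050 − 1800) + (1800 − 1600).
That is 42.97 + 24.6 + 60 + 41.6 + 250 + 200, which totals 619.17 million years.

619.17 million years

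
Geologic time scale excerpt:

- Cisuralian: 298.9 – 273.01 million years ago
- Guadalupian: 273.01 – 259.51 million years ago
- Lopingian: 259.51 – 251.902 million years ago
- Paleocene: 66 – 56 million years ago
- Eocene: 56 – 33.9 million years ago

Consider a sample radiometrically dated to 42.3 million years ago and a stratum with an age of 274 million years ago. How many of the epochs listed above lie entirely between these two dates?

274 Ma sits inside the Cisuralian (298.9–273.01) and 42.3 Ma inside the Eocene (56–33.9); neither of those is wholly between the two dates.
The listed epochs lying completely between them are Guadalupian, Lopingian, Paleocene — 3 in all.

3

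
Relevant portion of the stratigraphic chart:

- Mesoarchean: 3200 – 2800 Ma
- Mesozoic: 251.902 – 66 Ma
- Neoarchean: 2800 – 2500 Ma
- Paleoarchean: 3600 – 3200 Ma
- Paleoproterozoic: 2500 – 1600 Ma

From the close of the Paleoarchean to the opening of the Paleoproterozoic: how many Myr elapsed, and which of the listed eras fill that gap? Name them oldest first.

The Paleoarchean closes at 3200 Ma and the Paleoproterozoic opens at 2500 Ma, so the interval is 3200 − 2500 = 700 Myr.
An era fits inside if it starts at or after 3200 Ma and ends at or before 2500 Ma; oldest first that gives Mesoarchean, Neoarchean.

700 million years; Mesoarchean, Neoarchean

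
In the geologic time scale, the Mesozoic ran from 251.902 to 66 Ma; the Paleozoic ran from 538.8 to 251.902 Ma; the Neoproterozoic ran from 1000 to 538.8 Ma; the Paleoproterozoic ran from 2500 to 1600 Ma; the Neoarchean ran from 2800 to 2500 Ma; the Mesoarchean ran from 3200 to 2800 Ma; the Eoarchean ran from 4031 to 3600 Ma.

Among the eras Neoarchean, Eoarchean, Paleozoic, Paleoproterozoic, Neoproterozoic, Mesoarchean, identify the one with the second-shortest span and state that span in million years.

Neoarchean, 300 million years

Durations: Neoarchean 300; Eoarchean 431; Paleozoic 286.898; Paleoproterozoic 900; Neoproterozoic 461.2; Mesoarchean 400 Myr.
Sorted shortest-first: Paleozoic (286.898), Neoarchean (300), Mesoarchean (400), Eoarchean (431), Neoproterozoic (461.2), Paleoproterozoic (900).
The second shortest is Neoarchean at 300 Myr.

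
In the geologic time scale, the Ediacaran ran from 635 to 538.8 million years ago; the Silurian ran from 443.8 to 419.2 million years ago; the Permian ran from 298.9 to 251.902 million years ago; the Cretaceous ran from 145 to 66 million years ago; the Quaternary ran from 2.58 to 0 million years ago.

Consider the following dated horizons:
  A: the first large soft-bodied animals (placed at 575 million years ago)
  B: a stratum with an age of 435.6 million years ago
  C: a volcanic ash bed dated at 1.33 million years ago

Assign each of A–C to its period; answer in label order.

A — Ediacaran; B — Silurian; C — Quaternary

A: 575 Ma lies in 635–538.8 Ma, so Ediacaran.
B: 435.6 Ma lies in 443.8–419.2 Ma, so Silurian.
C: 1.33 Ma lies in 2.58–0 Ma, so Quaternary.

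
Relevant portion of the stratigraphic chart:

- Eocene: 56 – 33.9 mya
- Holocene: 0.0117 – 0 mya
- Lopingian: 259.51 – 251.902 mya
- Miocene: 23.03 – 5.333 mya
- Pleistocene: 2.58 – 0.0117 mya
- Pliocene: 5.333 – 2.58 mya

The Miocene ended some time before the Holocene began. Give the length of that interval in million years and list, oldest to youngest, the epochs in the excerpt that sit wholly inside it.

5.3213 million years; Pliocene, Pleistocene

The Miocene closes at 5.333 Ma and the Holocene opens at 0.0117 Ma, so the interval is 5.333 − 0.0117 = 5.3213 Myr.
An epoch fits inside if it starts at or after 5.333 Ma and ends at or before 0.0117 Ma; oldest first that gives Pliocene, Pleistocene.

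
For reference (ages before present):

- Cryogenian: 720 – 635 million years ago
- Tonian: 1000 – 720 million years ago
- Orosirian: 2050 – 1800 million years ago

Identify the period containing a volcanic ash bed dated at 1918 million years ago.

1918 Ma lies between 2050 and 1800 Ma, so it falls in the Orosirian.

Orosirian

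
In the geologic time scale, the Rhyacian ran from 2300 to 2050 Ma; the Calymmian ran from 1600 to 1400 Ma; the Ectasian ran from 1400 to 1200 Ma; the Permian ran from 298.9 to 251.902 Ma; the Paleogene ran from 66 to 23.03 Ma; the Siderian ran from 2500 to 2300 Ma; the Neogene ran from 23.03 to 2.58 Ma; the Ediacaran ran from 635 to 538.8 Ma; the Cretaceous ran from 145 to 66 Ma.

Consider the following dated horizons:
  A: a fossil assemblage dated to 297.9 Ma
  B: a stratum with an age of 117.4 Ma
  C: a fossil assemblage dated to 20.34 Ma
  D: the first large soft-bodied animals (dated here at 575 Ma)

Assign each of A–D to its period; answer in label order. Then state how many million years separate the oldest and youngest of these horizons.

Match each age against the start–end ranges in the excerpt: A = 297.9 Ma → Permian (298.9–251.902); B = 117.4 Ma → Cretaceous (145–66); C = 20.34 Ma → Neogene (23.03–2.58); D = 575 Ma → Ediacaran (635–538.8).
The largest age is 575 Ma and the smallest is 20.34 Ma; their difference is 554.66 Myr.

A — Permian; B — Cretaceous; C — Neogene; D — Ediacaran; span 554.66 million years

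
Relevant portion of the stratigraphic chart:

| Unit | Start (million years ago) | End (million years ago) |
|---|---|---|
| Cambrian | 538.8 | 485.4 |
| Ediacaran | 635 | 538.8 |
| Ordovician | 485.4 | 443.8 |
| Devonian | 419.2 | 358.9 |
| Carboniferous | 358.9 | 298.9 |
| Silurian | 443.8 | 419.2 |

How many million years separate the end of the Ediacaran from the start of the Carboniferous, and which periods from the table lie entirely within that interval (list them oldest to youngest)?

The Ediacaran closes at 538.8 Ma and the Carboniferous opens at 358.9 Ma, so the interval is 538.8 − 358.9 = 179.9 Myr.
A period fits inside if it starts at or after 538.8 Ma and ends at or before 358.9 Ma; oldest first that gives Cambrian, Ordovician, Silurian, Devonian.

179.9 million years; Cambrian, Ordovician, Silurian, Devonian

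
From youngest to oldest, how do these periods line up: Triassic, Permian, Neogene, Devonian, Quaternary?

Group by era (each group listed oldest first) — Paleozoic: Devonian, Permian; Mesozoic: Triassic; Cenozoic: Neogene, Quaternary. The eras run Paleozoic → Mesozoic → Cenozoic. Concatenating the groups in that era order and then reversing gives youngest to oldest.

Quaternary, Neogene, Triassic, Permian, Devonian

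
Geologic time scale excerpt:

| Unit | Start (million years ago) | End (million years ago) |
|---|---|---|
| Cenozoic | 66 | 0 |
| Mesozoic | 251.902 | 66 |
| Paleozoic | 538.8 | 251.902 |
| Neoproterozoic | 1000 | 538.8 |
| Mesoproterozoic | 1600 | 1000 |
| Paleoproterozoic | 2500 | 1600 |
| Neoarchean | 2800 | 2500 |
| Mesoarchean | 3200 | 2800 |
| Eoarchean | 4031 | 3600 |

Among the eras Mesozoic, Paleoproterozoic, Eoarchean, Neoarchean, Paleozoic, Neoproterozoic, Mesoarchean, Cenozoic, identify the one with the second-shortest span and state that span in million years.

Durations: Mesozoic 185.902; Paleoproterozoic 900; Eoarchean 431; Neoarchean 300; Paleozoic 286.898; Neoproterozoic 461.2; Mesoarchean 400; Cenozoic 66 Myr.
Sorted shortest-first: Cenozoic (66), Mesozoic (185.902), Paleozoic (286.898), Neoarchean (300), Mesoarchean (400), Eoarchean (431), Neoproterozoic (461.2), Paleoproterozoic (900).
The second shortest is Mesozoic at 185.902 Myr.

Mesozoic, 185.902 million years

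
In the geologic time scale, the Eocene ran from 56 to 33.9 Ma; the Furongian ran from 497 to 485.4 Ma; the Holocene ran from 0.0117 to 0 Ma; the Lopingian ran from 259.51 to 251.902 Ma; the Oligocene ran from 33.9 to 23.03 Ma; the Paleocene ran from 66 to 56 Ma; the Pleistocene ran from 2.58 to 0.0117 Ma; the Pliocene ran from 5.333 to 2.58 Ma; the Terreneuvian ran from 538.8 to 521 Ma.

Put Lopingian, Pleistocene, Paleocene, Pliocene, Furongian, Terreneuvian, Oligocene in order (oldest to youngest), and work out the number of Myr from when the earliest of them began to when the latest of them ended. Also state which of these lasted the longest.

Start ages (Ma): Terreneuvian 538.8, Furongian 497, Lopingian 259.51, Paleocene 66, Oligocene 33.9, Pliocene 5.333, Pleistocene 2.58.
Ordered oldest to youngest: Terreneuvian, Furongian, Lopingian, Paleocene, Oligocene, Pliocene, Pleistocene.
Span = 538.8 − 0.0117 = 538.7883 Myr.
Durations: Furongian 11.6, Terreneuvian 17.8, Pleistocene 2.5683, Pliocene 2.753, Lopingian 7.608, Paleocene 10, Oligocene 10.87 → longest is Terreneuvian (17.8 Myr).

Terreneuvian, Furongian, Lopingian, Paleocene, Oligocene, Pliocene, Pleistocene; total span 538.7883 Myr; longest is Terreneuvian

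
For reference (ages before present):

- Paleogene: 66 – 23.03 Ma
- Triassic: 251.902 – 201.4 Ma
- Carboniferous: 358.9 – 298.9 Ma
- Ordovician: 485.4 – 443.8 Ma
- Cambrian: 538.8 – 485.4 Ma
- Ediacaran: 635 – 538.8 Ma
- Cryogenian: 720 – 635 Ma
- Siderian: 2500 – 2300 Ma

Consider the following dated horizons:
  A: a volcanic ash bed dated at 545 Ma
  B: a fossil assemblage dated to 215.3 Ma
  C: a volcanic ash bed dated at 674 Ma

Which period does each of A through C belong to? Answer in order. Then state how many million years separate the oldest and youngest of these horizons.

Match each age against the start–end ranges in the excerpt: A = 545 Ma → Ediacaran (635–538.8); B = 215.3 Ma → Triassic (251.902–201.4); C = 674 Ma → Cryogenian (720–635).
The largest age is 674 Ma and the smallest is 215.3 Ma; their difference is 458.7 Myr.

A — Ediacaran; B — Triassic; C — Cryogenian; span 458.7 million years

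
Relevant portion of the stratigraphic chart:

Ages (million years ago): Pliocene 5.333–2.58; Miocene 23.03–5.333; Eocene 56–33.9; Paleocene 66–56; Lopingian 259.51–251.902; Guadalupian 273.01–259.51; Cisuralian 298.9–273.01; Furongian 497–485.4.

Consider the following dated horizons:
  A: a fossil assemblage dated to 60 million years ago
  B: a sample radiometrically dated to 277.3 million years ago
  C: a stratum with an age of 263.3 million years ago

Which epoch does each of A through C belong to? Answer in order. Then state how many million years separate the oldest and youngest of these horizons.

Match each age against the start–end ranges in the excerpt: A = 60 Ma → Paleocene (66–56); B = 277.3 Ma → Cisuralian (298.9–273.01); C = 263.3 Ma → Guadalupian (273.01–259.51).
The largest age is 277.3 Ma and the smallest is 60 Ma; their difference is 217.3 Myr.

A — Paleocene; B — Cisuralian; C — Guadalupian; span 217.3 million years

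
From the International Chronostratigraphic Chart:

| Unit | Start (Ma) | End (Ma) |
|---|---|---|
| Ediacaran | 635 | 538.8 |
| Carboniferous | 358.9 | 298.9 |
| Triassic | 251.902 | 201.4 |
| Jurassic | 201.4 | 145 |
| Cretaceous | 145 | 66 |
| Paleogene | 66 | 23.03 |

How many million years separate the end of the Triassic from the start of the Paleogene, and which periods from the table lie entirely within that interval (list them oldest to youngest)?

The Triassic closes at 201.4 Ma and the Paleogene opens at 66 Ma, so the interval is 201.4 − 66 = 135.4 Myr.
A period fits inside if it starts at or after 201.4 Ma and ends at or before 66 Ma; oldest first that gives Jurassic, Cretaceous.

135.4 million years; Jurassic, Cretaceous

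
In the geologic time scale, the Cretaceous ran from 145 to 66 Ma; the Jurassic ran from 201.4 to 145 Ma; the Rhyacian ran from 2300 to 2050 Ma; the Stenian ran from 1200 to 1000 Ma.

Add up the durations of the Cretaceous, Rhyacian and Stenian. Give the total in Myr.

529 million years

Each duration: Cretaceous = 79; Rhyacian = 250; Stenian = 200.
Sum: 79 + 250 + 200 = 529 Myr.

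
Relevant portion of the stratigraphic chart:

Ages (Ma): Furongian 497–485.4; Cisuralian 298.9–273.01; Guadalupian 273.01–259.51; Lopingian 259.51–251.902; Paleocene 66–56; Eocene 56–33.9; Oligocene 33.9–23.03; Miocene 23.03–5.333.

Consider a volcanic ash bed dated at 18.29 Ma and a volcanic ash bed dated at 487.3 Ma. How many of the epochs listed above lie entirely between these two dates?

The older date is 487.3 Ma and the younger is 18.29 Ma.
Epochs with start < 487.3 and end > 18.29 Ma: Cisuralian (298.9–273.01), Guadalupian (273.01–259.51), Lopingian (259.51–251.902), Paleocene (66–56), Eocene (56–33.9), Oligocene (33.9–23.03).
That is 6 complete epochs.

6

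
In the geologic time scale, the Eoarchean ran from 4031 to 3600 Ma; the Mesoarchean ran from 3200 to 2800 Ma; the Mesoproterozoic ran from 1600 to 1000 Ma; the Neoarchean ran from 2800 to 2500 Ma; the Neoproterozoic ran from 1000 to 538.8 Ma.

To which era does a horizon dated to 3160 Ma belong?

Mesoarchean

3160 Ma lies between 3200 and 2800 Ma, so it falls in the Mesoarchean.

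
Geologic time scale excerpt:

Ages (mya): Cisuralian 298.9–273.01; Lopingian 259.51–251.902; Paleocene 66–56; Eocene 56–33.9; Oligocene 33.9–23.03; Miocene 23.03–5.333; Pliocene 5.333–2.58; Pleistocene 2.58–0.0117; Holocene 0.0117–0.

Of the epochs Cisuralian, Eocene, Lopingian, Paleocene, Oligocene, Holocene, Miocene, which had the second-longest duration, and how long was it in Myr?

Start − end for each: Cisuralian 298.9 − 273.01 = 25.89; Eocene 56 − 33.9 = 22.1; Lopingian 259.51 − 251.902 = 7.608; Paleocene 66 − 56 = 10; Oligocene 33.9 − 23.03 = 10.87; Holocene 0.0117 − 0 = 0.0117; Miocene 23.03 − 5.333 = 17.697.
Ranking these from longest: Cisuralian > Eocene > Miocene > Oligocene > Paleocene > Lopingian > Holocene.
Position 2 in that ranking is Eocene, which lasted 22.1 Myr.

Eocene, 22.1 million years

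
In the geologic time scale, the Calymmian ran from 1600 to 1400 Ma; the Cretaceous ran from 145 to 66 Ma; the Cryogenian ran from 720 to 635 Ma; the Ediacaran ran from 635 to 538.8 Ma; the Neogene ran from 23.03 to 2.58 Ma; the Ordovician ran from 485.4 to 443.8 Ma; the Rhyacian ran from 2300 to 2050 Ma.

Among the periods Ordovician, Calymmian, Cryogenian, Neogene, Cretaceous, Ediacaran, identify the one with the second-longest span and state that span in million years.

Ediacaran, 96.2 million years

Durations: Ordovician 41.6; Calymmian 200; Cryogenian 85; Neogene 20.45; Cretaceous 79; Ediacaran 96.2 Myr.
Sorted longest-first: Calymmian (200), Ediacaran (96.2), Cryogenian (85), Cretaceous (79), Ordovician (41.6), Neogene (20.45).
The second longest is Ediacaran at 96.2 Myr.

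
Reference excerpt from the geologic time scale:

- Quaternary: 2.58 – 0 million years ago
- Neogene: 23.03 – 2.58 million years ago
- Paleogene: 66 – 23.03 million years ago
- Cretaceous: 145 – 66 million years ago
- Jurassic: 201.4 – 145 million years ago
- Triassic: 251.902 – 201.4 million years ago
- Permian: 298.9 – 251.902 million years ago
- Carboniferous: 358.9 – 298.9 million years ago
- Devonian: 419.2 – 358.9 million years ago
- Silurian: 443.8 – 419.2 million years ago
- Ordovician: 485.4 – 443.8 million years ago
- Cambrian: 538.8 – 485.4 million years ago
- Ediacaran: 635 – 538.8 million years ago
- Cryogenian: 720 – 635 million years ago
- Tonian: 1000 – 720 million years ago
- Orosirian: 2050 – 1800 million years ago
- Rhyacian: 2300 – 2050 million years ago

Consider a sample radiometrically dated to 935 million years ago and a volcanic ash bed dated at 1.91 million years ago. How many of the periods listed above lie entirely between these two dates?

935 Ma sits inside the Tonian (1000–720) and 1.91 Ma inside the Quaternary (2.58–0); neither of those is wholly between the two dates.
The listed periods lying completely between them are Cryogenian, Ediacaran, Cambrian, Ordovician, Silurian, Devonian, Carboniferous, Permian, Triassic, Jurassic, Cretaceous, Paleogene, Neogene — 13 in all.

13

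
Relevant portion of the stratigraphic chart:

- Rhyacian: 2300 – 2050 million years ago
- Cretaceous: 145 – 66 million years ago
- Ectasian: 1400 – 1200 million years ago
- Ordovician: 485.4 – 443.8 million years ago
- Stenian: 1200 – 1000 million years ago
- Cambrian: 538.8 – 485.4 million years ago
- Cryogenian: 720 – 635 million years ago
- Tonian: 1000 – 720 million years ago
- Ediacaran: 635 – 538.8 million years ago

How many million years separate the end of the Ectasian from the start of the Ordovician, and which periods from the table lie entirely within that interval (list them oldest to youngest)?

The Ectasian closes at 1200 Ma and the Ordovician opens at 485.4 Ma, so the interval is 1200 − 485.4 = 714.6 Myr.
A period fits inside if it starts at or after 1200 Ma and ends at or before 485.4 Ma; oldest first that gives Stenian, Tonian, Cryogenian, Ediacaran, Cambrian.

714.6 million years; Stenian, Tonian, Cryogenian, Ediacaran, Cambrian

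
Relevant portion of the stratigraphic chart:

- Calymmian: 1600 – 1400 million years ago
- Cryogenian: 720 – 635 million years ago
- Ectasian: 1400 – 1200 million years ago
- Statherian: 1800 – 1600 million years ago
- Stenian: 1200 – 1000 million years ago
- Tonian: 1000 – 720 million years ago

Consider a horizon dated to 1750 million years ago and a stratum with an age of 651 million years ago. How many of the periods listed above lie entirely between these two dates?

4

The older date is 1750 Ma and the younger is 651 Ma.
Periods with start < 1750 and end > 651 Ma: Calymmian (1600–1400), Ectasian (1400–1200), Stenian (1200–1000), Tonian (1000–720).
That is 4 complete periods.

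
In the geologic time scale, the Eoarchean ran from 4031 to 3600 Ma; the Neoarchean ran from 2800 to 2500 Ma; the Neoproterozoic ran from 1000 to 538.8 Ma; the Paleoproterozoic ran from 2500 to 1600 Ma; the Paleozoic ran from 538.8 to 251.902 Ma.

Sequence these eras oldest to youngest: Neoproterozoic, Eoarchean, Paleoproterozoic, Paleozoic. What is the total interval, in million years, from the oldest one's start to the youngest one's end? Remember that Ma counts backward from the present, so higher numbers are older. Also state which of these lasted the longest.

From the excerpt: Neoproterozoic 1000–538.8; Eoarchean 4031–3600; Paleoproterozoic 2500–1600; Paleozoic 538.8–251.902 (Ma).
Larger Ma is earlier, so the oldest is Eoarchean and the youngest is Paleozoic; oldest to youngest: Eoarchean, Paleoproterozoic, Neoproterozoic, Paleozoic.
Oldest start 4031 minus youngest end 251.902 gives 3779.098 Myr overall.
Individual lengths (start − end): Eoarchean 431; Paleoproterozoic 900; Neoproterozoic 461.2; Paleozoic 286.898. The largest is Paleoproterozoic at 900 Myr.

Eoarchean, Paleoproterozoic, Neoproterozoic, Paleozoic; total span 3779.098 Myr; longest is Paleoproterozoic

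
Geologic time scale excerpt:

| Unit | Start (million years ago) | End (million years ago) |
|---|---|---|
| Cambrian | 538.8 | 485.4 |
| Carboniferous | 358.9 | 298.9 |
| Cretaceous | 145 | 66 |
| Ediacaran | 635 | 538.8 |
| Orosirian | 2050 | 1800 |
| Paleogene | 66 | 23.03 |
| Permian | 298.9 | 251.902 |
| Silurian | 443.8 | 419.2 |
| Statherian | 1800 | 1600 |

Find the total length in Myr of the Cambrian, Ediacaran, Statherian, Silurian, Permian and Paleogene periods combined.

Each duration: Cambrian = 53.4; Ediacaran = 96.2; Statherian = 200; Silurian = 24.6; Permian = 46.998; Paleogene = 42.97.
Sum: 53.4 + 96.2 + 200 + 24.6 + 46.998 + 42.97 = 464.168 Myr.

464.168 million years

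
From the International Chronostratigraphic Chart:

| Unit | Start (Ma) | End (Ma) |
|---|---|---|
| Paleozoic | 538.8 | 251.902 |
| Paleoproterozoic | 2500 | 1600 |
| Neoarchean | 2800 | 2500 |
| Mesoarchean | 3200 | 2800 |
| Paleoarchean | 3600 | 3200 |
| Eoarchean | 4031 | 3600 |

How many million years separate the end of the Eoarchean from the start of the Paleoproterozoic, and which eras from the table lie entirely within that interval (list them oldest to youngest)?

1100 million years; Paleoarchean, Mesoarchean, Neoarchean

End of Eoarchean = 3600 Ma; start of Paleoproterozoic = 2500 Ma.
Gap = 3600 − 2500 = 1100 Myr.
Eras wholly inside 3600–2500 Ma: Paleoarchean (3600–3200), Mesoarchean (3200–2800), Neoarchean (2800–2500).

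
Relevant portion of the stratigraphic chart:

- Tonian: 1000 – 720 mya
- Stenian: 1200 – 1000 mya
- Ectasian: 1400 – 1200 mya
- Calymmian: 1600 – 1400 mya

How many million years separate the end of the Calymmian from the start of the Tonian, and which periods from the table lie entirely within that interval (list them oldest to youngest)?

400 million years; Ectasian, Stenian

The Calymmian closes at 1400 Ma and the Tonian opens at 1000 Ma, so the interval is 1400 − 1000 = 400 Myr.
A period fits inside if it starts at or after 1400 Ma and ends at or before 1000 Ma; oldest first that gives Ectasian, Stenian.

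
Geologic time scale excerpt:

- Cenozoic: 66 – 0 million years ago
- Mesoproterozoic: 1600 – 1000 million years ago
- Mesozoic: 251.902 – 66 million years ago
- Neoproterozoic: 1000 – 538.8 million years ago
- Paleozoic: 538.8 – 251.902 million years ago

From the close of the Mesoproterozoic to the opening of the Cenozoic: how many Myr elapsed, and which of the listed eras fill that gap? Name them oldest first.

934 million years; Neoproterozoic, Paleozoic, Mesozoic

The Mesoproterozoic closes at 1000 Ma and the Cenozoic opens at 66 Ma, so the interval is 1000 − 66 = 934 Myr.
An era fits inside if it starts at or after 1000 Ma and ends at or before 66 Ma; oldest first that gives Neoproterozoic, Paleozoic, Mesozoic.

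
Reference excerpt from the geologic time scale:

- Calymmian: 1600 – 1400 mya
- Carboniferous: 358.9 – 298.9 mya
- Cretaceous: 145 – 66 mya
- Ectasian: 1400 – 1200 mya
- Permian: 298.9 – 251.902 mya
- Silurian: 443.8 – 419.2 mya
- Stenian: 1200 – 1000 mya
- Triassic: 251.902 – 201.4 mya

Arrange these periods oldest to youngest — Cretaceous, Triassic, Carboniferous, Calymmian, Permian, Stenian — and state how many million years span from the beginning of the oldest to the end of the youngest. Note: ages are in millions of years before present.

Calymmian → Stenian → Carboniferous → Permian → Triassic → Cretaceous; total span 1534 Myr

From the excerpt: Cretaceous 145–66; Triassic 251.902–201.4; Carboniferous 358.9–298.9; Calymmian 1600–1400; Permian 298.9–251.902; Stenian 1200–1000 (Ma).
Larger Ma is earlier, so the oldest is Calymmian and the youngest is Cretaceous; oldest to youngest: Calymmian, Stenian, Carboniferous, Permian, Triassic, Cretaceous.
Oldest start 1600 minus youngest end 66 gives 1534 Myr overall.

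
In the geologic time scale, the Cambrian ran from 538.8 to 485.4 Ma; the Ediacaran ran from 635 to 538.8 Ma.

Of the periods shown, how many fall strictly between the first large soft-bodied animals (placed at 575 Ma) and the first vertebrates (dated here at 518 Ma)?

Checking each listed span, none has both start < 575 Ma and end > 518 Ma — every period straddles one of the two dates or lies outside them — so the count is 0.

0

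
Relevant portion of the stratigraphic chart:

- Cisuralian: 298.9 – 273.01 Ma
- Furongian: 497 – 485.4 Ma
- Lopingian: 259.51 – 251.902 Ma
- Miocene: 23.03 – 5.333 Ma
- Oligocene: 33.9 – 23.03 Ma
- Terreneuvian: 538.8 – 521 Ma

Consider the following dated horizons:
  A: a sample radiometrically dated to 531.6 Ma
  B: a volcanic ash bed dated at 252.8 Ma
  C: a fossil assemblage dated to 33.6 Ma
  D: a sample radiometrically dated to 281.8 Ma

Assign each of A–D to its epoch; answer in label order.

Match each age against the start–end ranges in the excerpt: A = 531.6 Ma → Terreneuvian (538.8–521); B = 252.8 Ma → Lopingian (259.51–251.902); C = 33.6 Ma → Oligocene (33.9–23.03); D = 281.8 Ma → Cisuralian (298.9–273.01).

A — Terreneuvian; B — Lopingian; C — Oligocene; D — Cisuralian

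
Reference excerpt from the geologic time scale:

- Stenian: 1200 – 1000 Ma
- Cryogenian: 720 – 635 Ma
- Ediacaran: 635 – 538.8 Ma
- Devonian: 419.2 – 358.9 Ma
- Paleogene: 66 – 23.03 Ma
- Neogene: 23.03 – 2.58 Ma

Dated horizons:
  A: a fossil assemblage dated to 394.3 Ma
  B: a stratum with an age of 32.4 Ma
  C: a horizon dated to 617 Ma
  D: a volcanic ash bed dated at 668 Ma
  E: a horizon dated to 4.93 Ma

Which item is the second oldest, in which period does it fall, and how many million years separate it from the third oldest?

Sorted oldest-first by Ma: D (668), C (617), A (394.3), B (32.4), E (4.93).
The second oldest is C at 617 Ma, which lies in 635–538.8 Ma: the Ediacaran.
The third oldest is A at 394.3 Ma; separation = |617 − 394.3| = 222.7 Myr.

C, in the Ediacaran; 222.7 million years to A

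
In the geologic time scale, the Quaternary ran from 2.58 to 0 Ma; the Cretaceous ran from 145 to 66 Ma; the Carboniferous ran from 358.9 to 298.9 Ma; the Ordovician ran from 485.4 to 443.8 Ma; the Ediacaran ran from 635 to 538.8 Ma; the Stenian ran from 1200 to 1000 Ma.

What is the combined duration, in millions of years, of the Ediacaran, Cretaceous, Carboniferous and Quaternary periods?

237.78 million years

Duration is start − end for each: (635 − 538.8) + (145 − 66) + (358.9 − 298.9) + (2.58 − 0).
That is 96.2 + 79 + 60 + 2.58, which totals 237.78 million years.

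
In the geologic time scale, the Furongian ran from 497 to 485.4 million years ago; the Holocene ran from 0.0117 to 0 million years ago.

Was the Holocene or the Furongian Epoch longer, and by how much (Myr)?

Furongian, by 11.5883 million years

Holocene: 0.0117 − 0 = 0.0117 Myr.
Furongian: 497 − 485.4 = 11.6 Myr.
Difference: 11.6 − 0.0117 = 11.5883 Myr, so the Furongian was longer.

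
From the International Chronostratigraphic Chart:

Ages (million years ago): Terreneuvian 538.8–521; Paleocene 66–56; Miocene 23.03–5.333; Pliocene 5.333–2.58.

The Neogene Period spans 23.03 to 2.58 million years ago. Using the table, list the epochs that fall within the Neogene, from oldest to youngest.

Epochs with both bounds inside 23.03–2.58 Ma: Miocene (23.03–5.333), Pliocene (5.333–2.58).

Miocene, Pliocene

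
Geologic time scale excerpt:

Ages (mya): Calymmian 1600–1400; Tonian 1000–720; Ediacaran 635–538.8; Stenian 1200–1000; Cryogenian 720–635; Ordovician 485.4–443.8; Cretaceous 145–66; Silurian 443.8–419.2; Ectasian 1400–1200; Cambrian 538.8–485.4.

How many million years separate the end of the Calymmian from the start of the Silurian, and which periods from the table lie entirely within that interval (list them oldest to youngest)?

End of Calymmian = 1400 Ma; start of Silurian = 443.8 Ma.
Gap = 1400 − 443.8 = 956.2 Myr.
Periods wholly inside 1400–443.8 Ma: Ectasian (1400–1200), Stenian (1200–1000), Tonian (1000–720), Cryogenian (720–635), Ediacaran (635–538.8), Cambrian (538.8–485.4), Ordovician (485.4–443.8).

956.2 million years; Ectasian, Stenian, Tonian, Cryogenian, Ediacaran, Cambrian, Ordovician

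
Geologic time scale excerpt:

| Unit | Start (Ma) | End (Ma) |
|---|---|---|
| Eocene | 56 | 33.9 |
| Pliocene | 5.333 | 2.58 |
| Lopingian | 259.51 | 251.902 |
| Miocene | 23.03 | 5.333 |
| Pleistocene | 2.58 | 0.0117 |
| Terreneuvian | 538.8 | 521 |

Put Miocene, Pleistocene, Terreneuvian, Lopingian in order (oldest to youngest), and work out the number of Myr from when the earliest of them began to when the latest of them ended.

From the excerpt: Miocene 23.03–5.333; Pleistocene 2.58–0.0117; Terreneuvian 538.8–521; Lopingian 259.51–251.902 (Ma).
Larger Ma is earlier, so the oldest is Terreneuvian and the youngest is Pleistocene; oldest to youngest: Terreneuvian, Lopingian, Miocene, Pleistocene.
Oldest start 538.8 minus youngest end 0.0117 gives 538.7883 Myr overall.

Terreneuvian, Lopingian, Miocene, Pleistocene; total span 538.7883 Myr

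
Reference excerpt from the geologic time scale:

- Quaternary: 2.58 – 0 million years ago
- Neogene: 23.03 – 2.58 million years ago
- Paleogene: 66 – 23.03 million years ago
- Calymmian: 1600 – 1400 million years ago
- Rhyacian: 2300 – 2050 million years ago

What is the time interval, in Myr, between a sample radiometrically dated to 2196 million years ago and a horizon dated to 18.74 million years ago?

2177.26 million years

2196 − 18.74 = 2177.26 million years.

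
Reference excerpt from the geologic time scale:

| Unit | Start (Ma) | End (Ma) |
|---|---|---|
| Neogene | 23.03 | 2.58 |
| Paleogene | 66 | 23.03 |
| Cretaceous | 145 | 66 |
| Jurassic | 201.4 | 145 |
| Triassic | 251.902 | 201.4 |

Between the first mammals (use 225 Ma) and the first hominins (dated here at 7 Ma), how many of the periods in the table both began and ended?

The older date is 225 Ma and the younger is 7 Ma.
Periods with start < 225 and end > 7 Ma: Jurassic (201.4–145), Cretaceous (145–66), Paleogene (66–23.03).
That is 3 complete periods.

3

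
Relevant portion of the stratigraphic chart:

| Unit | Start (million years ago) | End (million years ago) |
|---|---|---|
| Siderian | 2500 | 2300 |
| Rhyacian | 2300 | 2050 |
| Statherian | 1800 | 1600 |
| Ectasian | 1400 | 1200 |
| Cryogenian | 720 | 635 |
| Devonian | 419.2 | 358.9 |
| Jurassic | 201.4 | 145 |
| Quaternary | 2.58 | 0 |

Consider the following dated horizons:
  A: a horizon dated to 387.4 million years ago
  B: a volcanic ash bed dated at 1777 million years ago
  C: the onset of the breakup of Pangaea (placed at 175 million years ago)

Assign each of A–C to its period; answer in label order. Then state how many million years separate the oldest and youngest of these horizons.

A — Devonian; B — Statherian; C — Jurassic; span 1602 million years

A: 387.4 Ma lies in 419.2–358.9 Ma, so Devonian.
B: 1777 Ma lies in 1800–1600 Ma, so Statherian.
C: 175 Ma lies in 201.4–145 Ma, so Jurassic.
Oldest = 1777 Ma, youngest = 175 Ma → span 1602 Myr.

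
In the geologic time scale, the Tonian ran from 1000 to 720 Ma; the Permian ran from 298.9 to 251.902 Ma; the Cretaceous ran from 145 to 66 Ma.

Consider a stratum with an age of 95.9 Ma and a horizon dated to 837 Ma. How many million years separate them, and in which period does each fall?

741.1 million years apart; the first in the Cretaceous, the second in the Tonian

Elapsed time: 837 − 95.9 = 741.1 Myr.
95.9 Ma lies within 145–66 Ma: Cretaceous.
837 Ma lies within 1000–720 Ma: Tonian.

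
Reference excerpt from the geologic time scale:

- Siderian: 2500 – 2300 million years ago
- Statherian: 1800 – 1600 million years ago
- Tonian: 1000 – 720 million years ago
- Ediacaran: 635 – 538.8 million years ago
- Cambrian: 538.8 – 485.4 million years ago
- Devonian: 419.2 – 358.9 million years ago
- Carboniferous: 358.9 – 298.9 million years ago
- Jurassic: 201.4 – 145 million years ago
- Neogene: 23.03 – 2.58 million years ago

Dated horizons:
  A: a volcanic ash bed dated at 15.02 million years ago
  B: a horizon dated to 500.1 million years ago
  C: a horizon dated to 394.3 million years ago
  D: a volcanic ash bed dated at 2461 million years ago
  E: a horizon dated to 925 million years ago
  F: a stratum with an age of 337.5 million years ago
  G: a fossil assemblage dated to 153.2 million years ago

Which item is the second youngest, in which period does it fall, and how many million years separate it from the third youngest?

G, in the Jurassic; 184.3 million years to F

Sorted youngest-first by Ma: A (15.02), G (153.2), F (337.5), C (394.3), B (500.1), E (925), D (2461).
The second youngest is G at 153.2 Ma, which lies in 201.4–145 Ma: the Jurassic.
The third youngest is F at 337.5 Ma; separation = |153.2 − 337.5| = 184.3 Myr.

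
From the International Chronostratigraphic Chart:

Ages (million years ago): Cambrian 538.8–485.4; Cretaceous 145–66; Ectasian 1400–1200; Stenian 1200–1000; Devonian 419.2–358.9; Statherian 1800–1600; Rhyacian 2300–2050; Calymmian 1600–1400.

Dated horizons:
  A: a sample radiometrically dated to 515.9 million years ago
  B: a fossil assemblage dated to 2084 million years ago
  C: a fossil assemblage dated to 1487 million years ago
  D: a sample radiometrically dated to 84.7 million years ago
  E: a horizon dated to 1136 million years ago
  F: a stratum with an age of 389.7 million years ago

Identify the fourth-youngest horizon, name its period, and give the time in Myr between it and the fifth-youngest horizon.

E, in the Stenian; 351 million years to C

Sorted youngest-first by Ma: D (84.7), F (389.7), A (515.9), E (1136), C (1487), B (2084).
The fourth youngest is E at 1136 Ma, which lies in 1200–1000 Ma: the Stenian.
The fifth youngest is C at 1487 Ma; separation = |1136 − 1487| = 351 Myr.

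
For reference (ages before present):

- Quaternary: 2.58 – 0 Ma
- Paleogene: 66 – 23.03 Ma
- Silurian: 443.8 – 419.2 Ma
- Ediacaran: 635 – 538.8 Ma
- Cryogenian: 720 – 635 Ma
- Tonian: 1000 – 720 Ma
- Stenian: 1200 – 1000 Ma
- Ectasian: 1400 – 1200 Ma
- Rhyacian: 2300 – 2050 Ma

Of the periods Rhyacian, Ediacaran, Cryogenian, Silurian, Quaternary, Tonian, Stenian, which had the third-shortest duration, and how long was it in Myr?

Cryogenian, 85 million years

Start − end for each: Rhyacian 2300 − 2050 = 250; Ediacaran 635 − 538.8 = 96.2; Cryogenian 720 − 635 = 85; Silurian 443.8 − 419.2 = 24.6; Quaternary 2.58 − 0 = 2.58; Tonian 1000 − 720 = 280; Stenian 1200 − 1000 = 200.
Ranking these from shortest: Quaternary < Silurian < Cryogenian < Ediacaran < Stenian < Rhyacian < Tonian.
Position 3 in that ranking is Cryogenian, which lasted 85 Myr.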